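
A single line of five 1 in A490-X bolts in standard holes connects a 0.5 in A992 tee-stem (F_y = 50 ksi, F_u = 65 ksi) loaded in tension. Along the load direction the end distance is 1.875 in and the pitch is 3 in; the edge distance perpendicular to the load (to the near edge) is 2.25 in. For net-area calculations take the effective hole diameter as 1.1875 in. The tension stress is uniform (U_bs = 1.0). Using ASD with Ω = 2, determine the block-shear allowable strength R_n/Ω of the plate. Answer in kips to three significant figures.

110 kips

Shear plane L_v = 1.875 + 4·3 = 13.88 in; A_gv = 13.88 × 0.5 = 6.938 in².
A_nv = (13.88 − 4.5·1.1875) × 0.5 = 4.266 in².
A_nt = (2.25 − 0.5·1.1875) × 0.5 = 0.8281 in².
0.6 F_u A_nv = 166.4 kips; 0.6 F_y A_gv = 208.1 kips → shear rupture governs the shear term.
R_n = 166.4 + 1.0 × 65 × 0.8281 = 220.2 kips.
Allowable strength R_n/Ω = 220.2 / 2 = 110 kips.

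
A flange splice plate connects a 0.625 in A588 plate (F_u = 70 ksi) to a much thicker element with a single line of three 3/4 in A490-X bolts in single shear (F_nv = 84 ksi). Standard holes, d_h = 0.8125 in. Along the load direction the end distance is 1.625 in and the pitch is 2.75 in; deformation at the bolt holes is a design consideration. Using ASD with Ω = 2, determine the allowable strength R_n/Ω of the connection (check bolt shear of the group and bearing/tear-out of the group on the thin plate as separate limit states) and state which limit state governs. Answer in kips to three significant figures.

55.7 kips (bolt shear governs)

Bolt shear: A_b = π·0.75²/4 = 0.4418 in²; R_n = 84 × 0.4418 × 3 × 1 = 111.3 kips → 111.3 / 2 = 55.7 kips.
Bearing (1.2 l_c t F_u ≤ 2.4 d t F_u): upper limit = 2.4·0.75·0.625·70 = 78.75 kips.
  Edge l_c = 1.625 − 0.8125/2 = 1.219 → r_n = 63.98 kips; interior l_c = 2.75 − 0.8125 = 1.938 → r_n = 78.75 kips.
  R_n,bearing = 1·63.98 + 2·78.75 = 221.5 kips → 221.5 / 2 = 111 kips.
Bolt shear governs: 55.7 kips.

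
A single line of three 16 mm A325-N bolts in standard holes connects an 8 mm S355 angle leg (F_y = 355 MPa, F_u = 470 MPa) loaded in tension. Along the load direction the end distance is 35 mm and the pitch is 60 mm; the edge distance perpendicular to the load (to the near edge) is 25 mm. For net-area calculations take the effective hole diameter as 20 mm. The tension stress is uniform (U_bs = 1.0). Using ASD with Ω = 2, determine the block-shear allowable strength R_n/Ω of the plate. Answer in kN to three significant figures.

Shear plane L_v = 35 + 2·60 = 155 mm; A_gv = 155 × 8 = 1240 mm².
A_nv = (155 − 2.5·20) × 8 = 840 mm².
A_nt = (25 − 0.5·20) × 8 = 120 mm².
0.6 F_u A_nv = 236.9 kN; 0.6 F_y A_gv = 264.1 kN → shear rupture governs the shear term.
R_n = 236.9 + 1.0 × 470 × 120 / 1000 = 293.3 kN.
Allowable strength R_n/Ω = 293.3 / 2 = 147 kN.

147 kN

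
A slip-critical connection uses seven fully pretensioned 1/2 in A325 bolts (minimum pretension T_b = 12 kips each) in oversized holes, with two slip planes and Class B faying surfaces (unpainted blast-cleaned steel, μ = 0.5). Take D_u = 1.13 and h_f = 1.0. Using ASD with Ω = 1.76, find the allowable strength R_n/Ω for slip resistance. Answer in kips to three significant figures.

R_n = μ · D_u · h_f · T_b · n_s · n_b = 0.5 × 1.13 × 1.0 × 12 × 2 × 7 = 94.92 kips.
Allowable strength R_n/Ω = 94.92 / 1.76 = 53.9 kips.

53.9 kips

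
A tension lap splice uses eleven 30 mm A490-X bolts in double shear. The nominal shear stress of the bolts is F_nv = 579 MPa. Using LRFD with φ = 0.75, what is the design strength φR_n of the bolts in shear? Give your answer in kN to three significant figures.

6750 kN

A_b = π × 30² / 4 = 706.9 mm².
R_n = F_nv · A_b · n · n_s = 579 × 706.9 × 11 × 2 / 1000 = 9004 kN.
Design strength φR_n = 0.75 × 9004 = 6750 kN.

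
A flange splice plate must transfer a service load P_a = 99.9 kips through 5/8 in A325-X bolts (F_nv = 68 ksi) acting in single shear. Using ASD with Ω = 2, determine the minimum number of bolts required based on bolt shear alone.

10 bolts

A_b = π·0.625²/4 = 0.3068 in².
Per-bolt allowable strength R_n/Ω = 68 × 0.3068 × 1 / 2 = 10.43 kips.
n ≥ 99.9 / 10.43 = 9.577 → use 10 bolts.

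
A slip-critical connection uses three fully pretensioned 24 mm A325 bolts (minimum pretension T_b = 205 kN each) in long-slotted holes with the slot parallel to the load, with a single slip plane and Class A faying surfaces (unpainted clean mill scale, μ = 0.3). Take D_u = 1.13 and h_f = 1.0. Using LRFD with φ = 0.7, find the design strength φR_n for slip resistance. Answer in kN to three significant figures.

146 kN

R_n = μ · D_u · h_f · T_b · n_s · n_b = 0.3 × 1.13 × 1.0 × 205 × 1 × 3 = 208.5 kN.
Design strength φR_n = 0.7 × 208.5 = 146 kN.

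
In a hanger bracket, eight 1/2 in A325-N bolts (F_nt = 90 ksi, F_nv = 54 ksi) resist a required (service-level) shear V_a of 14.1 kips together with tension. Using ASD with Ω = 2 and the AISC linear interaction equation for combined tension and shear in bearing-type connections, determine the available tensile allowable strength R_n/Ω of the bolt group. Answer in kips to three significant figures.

68.4 kips

A_b = π·0.5²/4 = 0.1963 in²; f_rv = 14.1 / (8 × 0.1963) = 8.976 ksi.
F'_nt = 1.3 F_nt − (Ω F_nt / F_nv) f_rv = 1.3·90 − (2·90/54)·8.976 = 87.08 ksi, capped at F_nt → F'_nt = 87.08 ksi.
R_n = F'_nt · A_b · n = 87.08 × 0.1963 × 8 = 136.8 kips.
Allowable strength R_n/Ω = 136.8 / 2 = 68.4 kips.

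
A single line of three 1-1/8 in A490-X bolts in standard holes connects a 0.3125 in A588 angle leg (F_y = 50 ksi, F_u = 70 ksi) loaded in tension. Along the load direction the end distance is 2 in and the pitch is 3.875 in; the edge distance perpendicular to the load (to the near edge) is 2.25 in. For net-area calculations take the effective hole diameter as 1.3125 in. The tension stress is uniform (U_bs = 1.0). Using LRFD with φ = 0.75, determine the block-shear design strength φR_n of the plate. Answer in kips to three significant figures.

89.8 kips

Shear plane L_v = 2 + 2·3.875 = 9.75 in; A_gv = 9.75 × 0.3125 = 3.047 in².
A_nv = (9.75 − 2.5·1.3125) × 0.3125 = 2.021 in².
A_nt = (2.25 − 0.5·1.3125) × 0.3125 = 0.498 in².
0.6 F_u A_nv = 84.9 kips; 0.6 F_y A_gv = 91.41 kips → shear rupture governs the shear term.
R_n = 84.9 + 1.0 × 70 × 0.498 = 119.8 kips.
Design strength φR_n = 0.75 × 119.8 = 89.8 kips.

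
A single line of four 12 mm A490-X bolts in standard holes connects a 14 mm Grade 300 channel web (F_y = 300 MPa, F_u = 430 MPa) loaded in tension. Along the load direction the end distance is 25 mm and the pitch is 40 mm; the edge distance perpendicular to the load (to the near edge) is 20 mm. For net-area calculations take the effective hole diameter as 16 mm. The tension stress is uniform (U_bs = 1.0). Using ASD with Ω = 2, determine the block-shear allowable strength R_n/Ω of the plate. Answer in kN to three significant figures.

197 kN

Shear plane L_v = 25 + 3·40 = 145 mm; A_gv = 145 × 14 = 2030 mm².
A_nv = (145 − 3.5·16) × 14 = 1246 mm².
A_nt = (20 − 0.5·16) × 14 = 168 mm².
0.6 F_u A_nv = 321.5 kN; 0.6 F_y A_gv = 365.4 kN → shear rupture governs the shear term.
R_n = 321.5 + 1.0 × 430 × 168 / 1000 = 393.7 kN.
Allowable strength R_n/Ω = 393.7 / 2 = 197 kN.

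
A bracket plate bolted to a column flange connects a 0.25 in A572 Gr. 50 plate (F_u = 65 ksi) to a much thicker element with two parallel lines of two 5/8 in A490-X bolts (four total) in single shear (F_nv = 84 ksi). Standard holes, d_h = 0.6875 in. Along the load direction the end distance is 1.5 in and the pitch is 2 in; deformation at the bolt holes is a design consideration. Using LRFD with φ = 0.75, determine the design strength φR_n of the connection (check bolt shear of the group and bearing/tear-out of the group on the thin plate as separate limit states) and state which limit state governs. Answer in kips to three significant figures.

70.4 kips (bearing governs)

Bolt shear: A_b = π·0.625²/4 = 0.3068 in²; R_n = 84 × 0.3068 × 4 × 1 = 103.1 kips → 0.75 × 103.1 = 77.3 kips.
Bearing (1.2 l_c t F_u ≤ 2.4 d t F_u): upper limit = 2.4·0.625·0.25·65 = 24.38 kips.
  Edge l_c = 1.5 − 0.6875/2 = 1.156 → r_n = 22.55 kips; interior l_c = 2 − 0.6875 = 1.312 → r_n = 24.38 kips.
  R_n,bearing = 2·22.55 + 2·24.38 = 93.84 kips → 0.75 × 93.84 = 70.4 kips.
Bearing governs: 70.4 kips.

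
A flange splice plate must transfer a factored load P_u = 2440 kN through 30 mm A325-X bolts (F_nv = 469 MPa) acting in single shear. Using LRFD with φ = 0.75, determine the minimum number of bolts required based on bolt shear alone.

10 bolts

A_b = π·30²/4 = 706.9 mm².
Per-bolt design strength φR_n = 0.75 × 469 × 706.9 × 1 / 1000 = 248.6 kN.
n ≥ 2440 / 248.6 = 9.813 → use 10 bolts.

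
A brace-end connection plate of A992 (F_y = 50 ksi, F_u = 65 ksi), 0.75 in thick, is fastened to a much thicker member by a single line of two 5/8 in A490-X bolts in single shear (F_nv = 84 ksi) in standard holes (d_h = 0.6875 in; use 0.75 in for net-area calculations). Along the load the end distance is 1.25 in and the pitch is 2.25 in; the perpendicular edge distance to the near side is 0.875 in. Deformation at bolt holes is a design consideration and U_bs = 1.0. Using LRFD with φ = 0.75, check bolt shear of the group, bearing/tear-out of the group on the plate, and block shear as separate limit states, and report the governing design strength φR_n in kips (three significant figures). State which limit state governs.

38.7 kips (bolt shear governs)

Bolt shear: A_b = π·0.625²/4 = 0.3068 in²; R_n = 84 × 0.3068 × 2 × 1 = 51.54 kips → 0.75 × 51.54 = 38.7 kips.
Bearing: edge l_c = 0.9062, r_n = 53.02 kips; interior l_c = 1.562, r_n = 73.12 kips; R_n = 53.02 + 1·73.12 = 126.1 kips → 94.6 kips.
Block shear: A_gv = 2.625, A_nv = 1.781, A_nt = 0.375 in²; R_n = min(0.6F_uA_nv, 0.6F_yA_gv) + U_bs·F_u·A_nt = 93.84 kips → 70.4 kips.
Bolt shear governs: 38.7 kips.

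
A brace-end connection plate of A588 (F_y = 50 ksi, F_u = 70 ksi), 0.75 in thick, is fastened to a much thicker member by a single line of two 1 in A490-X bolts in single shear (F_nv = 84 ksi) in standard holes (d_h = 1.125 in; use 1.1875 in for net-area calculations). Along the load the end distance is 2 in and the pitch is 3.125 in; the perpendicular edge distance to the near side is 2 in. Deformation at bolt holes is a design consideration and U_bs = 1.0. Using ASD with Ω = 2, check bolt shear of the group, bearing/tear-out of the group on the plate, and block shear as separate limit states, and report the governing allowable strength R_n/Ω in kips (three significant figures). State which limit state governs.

Bolt shear: A_b = π·1²/4 = 0.7854 in²; R_n = 84 × 0.7854 × 2 × 1 = 131.9 kips → 131.9 / 2 = 66 kips.
Bearing: edge l_c = 1.438, r_n = 90.56 kips; interior l_c = 2, r_n = 126 kips; R_n = 90.56 + 1·126 = 216.6 kips → 108 kips.
Block shear: A_gv = 3.844, A_nv = 2.508, A_nt = 1.055 in²; R_n = min(0.6F_uA_nv, 0.6F_yA_gv) + U_bs·F_u·A_nt = 179.2 kips → 89.6 kips.
Bolt shear governs: 66 kips.

66 kips (bolt shear governs)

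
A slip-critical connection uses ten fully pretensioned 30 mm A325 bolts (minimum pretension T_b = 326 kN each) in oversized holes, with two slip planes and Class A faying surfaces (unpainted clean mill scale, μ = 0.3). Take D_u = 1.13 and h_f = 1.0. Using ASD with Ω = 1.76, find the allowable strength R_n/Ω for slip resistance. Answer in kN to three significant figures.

1260 kN

R_n = μ · D_u · h_f · T_b · n_s · n_b = 0.3 × 1.13 × 1.0 × 326 × 2 × 10 = 2210 kN.
Allowable strength R_n/Ω = 2210 / 1.76 = 1260 kN.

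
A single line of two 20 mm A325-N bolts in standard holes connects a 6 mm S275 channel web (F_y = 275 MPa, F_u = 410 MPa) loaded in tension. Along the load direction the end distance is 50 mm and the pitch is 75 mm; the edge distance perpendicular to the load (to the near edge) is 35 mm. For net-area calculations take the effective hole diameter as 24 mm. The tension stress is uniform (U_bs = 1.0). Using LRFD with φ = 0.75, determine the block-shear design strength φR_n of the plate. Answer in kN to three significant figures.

135 kN

Shear plane L_v = 50 + 1·75 = 125 mm; A_gv = 125 × 6 = 750 mm².
A_nv = (125 − 1.5·24) × 6 = 534 mm².
A_nt = (35 − 0.5·24) × 6 = 138 mm².
0.6 F_u A_nv = 131.4 kN; 0.6 F_y A_gv = 123.8 kN → shear yielding governs the shear term.
R_n = 123.8 + 1.0 × 410 × 138 / 1000 = 180.3 kN.
Design strength φR_n = 0.75 × 180.3 = 135 kN.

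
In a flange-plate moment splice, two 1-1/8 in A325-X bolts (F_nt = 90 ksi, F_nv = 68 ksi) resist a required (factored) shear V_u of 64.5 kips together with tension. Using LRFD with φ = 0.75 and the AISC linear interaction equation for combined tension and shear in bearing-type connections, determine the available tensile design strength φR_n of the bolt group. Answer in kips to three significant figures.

89.1 kips

A_b = π·1.125²/4 = 0.994 in²; f_rv = 64.5 / (2 × 0.994) = 32.44 ksi.
F'_nt = 1.3 F_nt − (F_nt / φF_nv) f_rv = 1.3·90 − (90/(0.75·68))·32.44 = 59.75 ksi, capped at F_nt → F'_nt = 59.75 ksi.
R_n = F'_nt · A_b · n = 59.75 × 0.994 × 2 = 118.8 kips.
Design strength φR_n = 0.75 × 118.8 = 89.1 kips.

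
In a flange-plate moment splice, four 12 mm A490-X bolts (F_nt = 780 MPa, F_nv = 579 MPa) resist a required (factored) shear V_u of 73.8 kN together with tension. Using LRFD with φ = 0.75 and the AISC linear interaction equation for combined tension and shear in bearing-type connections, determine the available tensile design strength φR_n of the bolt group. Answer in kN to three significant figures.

245 kN

A_b = π·12²/4 = 113.1 mm²; f_rv = 73.8 × 1000 / (4 × 113.1) = 163.1 MPa.
F'_nt = 1.3 F_nt − (F_nt / φF_nv) f_rv = 1.3·780 − (780/(0.75·579))·163.1 = 721 MPa, capped at F_nt → F'_nt = 721 MPa.
R_n = F'_nt · A_b · n = 721 × 113.1 × 4 / 1000 = 326.2 kN.
Design strength φR_n = 0.75 × 326.2 = 245 kN.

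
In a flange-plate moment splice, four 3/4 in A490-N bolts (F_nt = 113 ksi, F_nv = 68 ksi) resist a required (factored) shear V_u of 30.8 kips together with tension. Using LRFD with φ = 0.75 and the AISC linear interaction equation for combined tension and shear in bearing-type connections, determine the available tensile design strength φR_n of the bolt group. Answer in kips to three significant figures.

A_b = π·0.75²/4 = 0.4418 in²; f_rv = 30.8 / (4 × 0.4418) = 17.43 ksi.
F'_nt = 1.3 F_nt − (F_nt / φF_nv) f_rv = 1.3·113 − (113/(0.75·68))·17.43 = 108.3 ksi, capped at F_nt → F'_nt = 108.3 ksi.
R_n = F'_nt · A_b · n = 108.3 × 0.4418 × 4 = 191.4 kips.
Design strength φR_n = 0.75 × 191.4 = 144 kips.

144 kips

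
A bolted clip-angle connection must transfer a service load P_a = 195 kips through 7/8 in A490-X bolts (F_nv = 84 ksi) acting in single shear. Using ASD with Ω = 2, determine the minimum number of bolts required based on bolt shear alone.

8 bolts

A_b = π·0.875²/4 = 0.6013 in².
Per-bolt allowable strength R_n/Ω = 84 × 0.6013 × 1 / 2 = 25.26 kips.
n ≥ 195 / 25.26 = 7.721 → use 8 bolts.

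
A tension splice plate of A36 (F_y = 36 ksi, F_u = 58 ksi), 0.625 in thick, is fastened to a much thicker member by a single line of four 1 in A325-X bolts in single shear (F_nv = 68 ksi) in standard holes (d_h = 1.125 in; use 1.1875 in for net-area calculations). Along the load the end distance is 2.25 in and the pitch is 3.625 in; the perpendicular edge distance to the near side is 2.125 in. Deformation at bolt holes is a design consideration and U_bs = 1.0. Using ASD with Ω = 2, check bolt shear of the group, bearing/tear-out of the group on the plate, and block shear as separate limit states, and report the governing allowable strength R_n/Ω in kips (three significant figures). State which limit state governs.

Bolt shear: A_b = π·1²/4 = 0.7854 in²; R_n = 68 × 0.7854 × 4 × 1 = 213.6 kips → 213.6 / 2 = 107 kips.
Bearing: edge l_c = 1.688, r_n = 73.41 kips; interior l_c = 2.5, r_n = 87 kips; R_n = 73.41 + 3·87 = 334.4 kips → 167 kips.
Block shear: A_gv = 8.203, A_nv = 5.605, A_nt = 0.957 in²; R_n = min(0.6F_uA_nv, 0.6F_yA_gv) + U_bs·F_u·A_nt = 232.7 kips → 116 kips.
Bolt shear governs: 107 kips.

107 kips (bolt shear governs)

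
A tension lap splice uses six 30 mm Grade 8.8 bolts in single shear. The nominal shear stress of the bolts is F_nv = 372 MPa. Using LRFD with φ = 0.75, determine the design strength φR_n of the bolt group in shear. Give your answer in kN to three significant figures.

A_b = π × 30² / 4 = 706.9 mm².
R_n = F_nv · A_b · n · n_s = 372 × 706.9 × 6 × 1 / 1000 = 1578 kN.
Design strength φR_n = 0.75 × 1578 = 1180 kN.

1180 kN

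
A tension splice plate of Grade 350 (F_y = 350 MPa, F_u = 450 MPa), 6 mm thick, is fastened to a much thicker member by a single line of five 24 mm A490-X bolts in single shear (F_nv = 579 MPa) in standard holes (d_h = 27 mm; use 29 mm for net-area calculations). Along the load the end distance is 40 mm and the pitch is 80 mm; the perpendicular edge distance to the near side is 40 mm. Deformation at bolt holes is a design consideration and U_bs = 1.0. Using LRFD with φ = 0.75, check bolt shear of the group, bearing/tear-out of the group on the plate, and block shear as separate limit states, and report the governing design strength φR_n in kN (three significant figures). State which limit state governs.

330 kN (block shear governs)

Bolt shear: A_b = π·24²/4 = 452.4 mm²; R_n = 579 × 452.4 × 5 × 1 / 1000 = 1310 kN → 0.75 × 1310 = 982 kN.
Bearing: edge l_c = 26.5, r_n = 85.86 kN; interior l_c = 53, r_n = 155.5 kN; R_n = 85.86 + 4·155.5 = 707.9 kN → 531 kN.
Block shear: A_gv = 2160, A_nv = 1377, A_nt = 153 mm²; R_n = min(0.6F_uA_nv, 0.6F_yA_gv) + U_bs·F_u·A_nt = 440.6 kN → 330 kN.
Block shear governs: 330 kN.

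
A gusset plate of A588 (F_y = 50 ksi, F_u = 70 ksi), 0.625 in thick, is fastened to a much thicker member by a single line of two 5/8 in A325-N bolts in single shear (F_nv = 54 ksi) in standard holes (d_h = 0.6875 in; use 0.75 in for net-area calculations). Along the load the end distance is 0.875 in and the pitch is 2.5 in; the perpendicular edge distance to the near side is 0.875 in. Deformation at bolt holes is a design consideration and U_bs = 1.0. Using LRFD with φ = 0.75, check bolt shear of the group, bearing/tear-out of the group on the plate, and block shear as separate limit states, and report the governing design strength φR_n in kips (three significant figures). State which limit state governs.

24.9 kips (bolt shear governs)

Bolt shear: A_b = π·0.625²/4 = 0.3068 in²; R_n = 54 × 0.3068 × 2 × 1 = 33.13 kips → 0.75 × 33.13 = 24.9 kips.
Bearing: edge l_c = 0.5312, r_n = 27.89 kips; interior l_c = 1.812, r_n = 65.62 kips; R_n = 27.89 + 1·65.62 = 93.52 kips → 70.1 kips.
Block shear: A_gv = 2.109, A_nv = 1.406, A_nt = 0.3125 in²; R_n = min(0.6F_uA_nv, 0.6F_yA_gv) + U_bs·F_u·A_nt = 80.94 kips → 60.7 kips.
Bolt shear governs: 24.9 kips.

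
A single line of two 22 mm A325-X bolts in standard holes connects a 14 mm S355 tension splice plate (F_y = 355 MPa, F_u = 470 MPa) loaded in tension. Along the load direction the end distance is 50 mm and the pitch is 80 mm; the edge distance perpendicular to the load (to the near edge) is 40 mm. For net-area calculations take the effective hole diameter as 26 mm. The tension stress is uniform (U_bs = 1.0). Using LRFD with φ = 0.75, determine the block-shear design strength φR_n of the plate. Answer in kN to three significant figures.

Shear plane L_v = 50 + 1·80 = 130 mm; A_gv = 130 × 14 = 1820 mm².
A_nv = (130 − 1.5·26) × 14 = 1274 mm².
A_nt = (40 − 0.5·26) × 14 = 378 mm².
0.6 F_u A_nv = 359.3 kN; 0.6 F_y A_gv = 387.7 kN → shear rupture governs the shear term.
R_n = 359.3 + 1.0 × 470 × 378 / 1000 = 536.9 kN.
Design strength φR_n = 0.75 × 536.9 = 403 kN.

403 kN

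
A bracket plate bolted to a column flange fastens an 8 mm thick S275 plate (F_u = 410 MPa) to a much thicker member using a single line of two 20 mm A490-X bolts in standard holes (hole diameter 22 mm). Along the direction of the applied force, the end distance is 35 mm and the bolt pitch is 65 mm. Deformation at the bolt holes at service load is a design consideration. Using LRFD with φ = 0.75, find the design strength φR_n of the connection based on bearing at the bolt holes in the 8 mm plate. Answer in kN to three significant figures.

Per bolt r_n = 1.2 l_c t F_u ≤ 2.4 d t F_u; upper limit = 2.4 × 20 × 8 × 410 / 1000 = 157.4 kN.
Edge bolt: l_c = 35 − 22/2 = 24 mm → 1.2 × 24 × 8 × 410 / 1000 = 94.46 → r_n = 94.46 kN.
Interior bolts: l_c = 65 − 22 = 43 mm → 1.2 × 43 × 8 × 410 / 1000 = 169.2 → r_n = 157.4 kN.
R_n = 1 × 94.46 + 1 × 157.4 = 251.9 kN.
Design strength φR_n = 0.75 × 251.9 = 189 kN.

189 kN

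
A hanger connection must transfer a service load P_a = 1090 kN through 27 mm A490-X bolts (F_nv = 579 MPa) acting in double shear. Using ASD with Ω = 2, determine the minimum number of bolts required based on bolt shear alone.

A_b = π·27²/4 = 572.6 mm².
Per-bolt allowable strength R_n/Ω = 579 × 572.6 × 2 / 1000 / 2 = 331.5 kN.
n ≥ 1090 / 331.5 = 3.288 → use 4 bolts.

4 bolts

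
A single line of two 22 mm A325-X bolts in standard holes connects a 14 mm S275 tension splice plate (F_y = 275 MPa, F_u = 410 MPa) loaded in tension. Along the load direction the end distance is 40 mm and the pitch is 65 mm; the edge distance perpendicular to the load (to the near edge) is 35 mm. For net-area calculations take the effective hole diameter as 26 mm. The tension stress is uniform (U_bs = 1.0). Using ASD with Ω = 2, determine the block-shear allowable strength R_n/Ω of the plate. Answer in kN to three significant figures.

Shear plane L_v = 40 + 1·65 = 105 mm; A_gv = 105 × 14 = 1470 mm².
A_nv = (105 − 1.5·26) × 14 = 924 mm².
A_nt = (35 − 0.5·26) × 14 = 308 mm².
0.6 F_u A_nv = 227.3 kN; 0.6 F_y A_gv = 242.6 kN → shear rupture governs the shear term.
R_n = 227.3 + 1.0 × 410 × 308 / 1000 = 353.6 kN.
Allowable strength R_n/Ω = 353.6 / 2 = 177 kN.

177 kN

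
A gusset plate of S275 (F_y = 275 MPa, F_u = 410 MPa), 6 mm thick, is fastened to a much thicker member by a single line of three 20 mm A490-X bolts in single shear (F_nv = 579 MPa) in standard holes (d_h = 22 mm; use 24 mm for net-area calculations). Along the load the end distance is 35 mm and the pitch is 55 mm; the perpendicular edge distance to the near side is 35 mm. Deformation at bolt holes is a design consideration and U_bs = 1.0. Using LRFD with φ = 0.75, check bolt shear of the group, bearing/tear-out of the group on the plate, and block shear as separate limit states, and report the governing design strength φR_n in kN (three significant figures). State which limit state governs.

137 kN (block shear governs)

Bolt shear: A_b = π·20²/4 = 314.2 mm²; R_n = 579 × 314.2 × 3 × 1 / 1000 = 545.7 kN → 0.75 × 545.7 = 409 kN.
Bearing: edge l_c = 24, r_n = 70.85 kN; interior l_c = 33, r_n = 97.42 kN; R_n = 70.85 + 2·97.42 = 265.7 kN → 199 kN.
Block shear: A_gv = 870, A_nv = 510, A_nt = 138 mm²; R_n = min(0.6F_uA_nv, 0.6F_yA_gv) + U_bs·F_u·A_nt = 182 kN → 137 kN.
Block shear governs: 137 kN.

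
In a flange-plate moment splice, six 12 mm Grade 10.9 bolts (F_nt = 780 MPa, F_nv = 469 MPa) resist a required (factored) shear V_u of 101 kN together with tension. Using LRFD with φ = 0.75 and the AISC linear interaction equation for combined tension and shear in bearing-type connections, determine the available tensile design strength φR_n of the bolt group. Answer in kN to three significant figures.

348 kN

A_b = π·12²/4 = 113.1 mm²; f_rv = 101 × 1000 / (6 × 113.1) = 148.8 MPa.
F'_nt = 1.3 F_nt − (F_nt / φF_nv) f_rv = 1.3·780 − (780/(0.75·469))·148.8 = 684 MPa, capped at F_nt → F'_nt = 684 MPa.
R_n = F'_nt · A_b · n = 684 × 113.1 × 6 / 1000 = 464.1 kN.
Design strength φR_n = 0.75 × 464.1 = 348 kN.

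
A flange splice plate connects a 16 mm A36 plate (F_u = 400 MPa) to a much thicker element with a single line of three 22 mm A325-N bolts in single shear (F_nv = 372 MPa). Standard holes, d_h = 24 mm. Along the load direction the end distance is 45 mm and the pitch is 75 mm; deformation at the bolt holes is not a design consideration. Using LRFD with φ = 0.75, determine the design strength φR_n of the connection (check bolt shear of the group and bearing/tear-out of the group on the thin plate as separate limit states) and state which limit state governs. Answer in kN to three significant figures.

318 kN (bolt shear governs)

Bolt shear: A_b = π·22²/4 = 380.1 mm²; R_n = 372 × 380.1 × 3 × 1 / 1000 = 424.2 kN → 0.75 × 424.2 = 318 kN.
Bearing (1.5 l_c t F_u ≤ 3.0 d t F_u): upper limit = 3.0·22·16·400 / 1000 = 422.4 kN.
  Edge l_c = 45 − 24/2 = 33 → r_n = 316.8 kN; interior l_c = 75 − 24 = 51 → r_n = 422.4 kN.
  R_n,bearing = 1·316.8 + 2·422.4 = 1162 kN → 0.75 × 1162 = 871 kN.
Bolt shear governs: 318 kN.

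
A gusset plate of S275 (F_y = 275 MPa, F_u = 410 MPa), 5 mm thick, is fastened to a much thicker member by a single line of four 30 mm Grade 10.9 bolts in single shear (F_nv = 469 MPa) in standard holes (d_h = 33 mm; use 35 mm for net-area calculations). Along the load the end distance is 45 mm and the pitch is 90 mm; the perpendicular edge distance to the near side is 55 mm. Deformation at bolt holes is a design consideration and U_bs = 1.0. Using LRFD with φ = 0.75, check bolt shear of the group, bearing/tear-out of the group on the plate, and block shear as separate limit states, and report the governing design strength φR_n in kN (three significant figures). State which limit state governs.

Bolt shear: A_b = π·30²/4 = 706.9 mm²; R_n = 469 × 706.9 × 4 × 1 / 1000 = 1326 kN → 0.75 × 1326 = 995 kN.
Bearing: edge l_c = 28.5, r_n = 70.11 kN; interior l_c = 57, r_n = 140.2 kN; R_n = 70.11 + 3·140.2 = 490.8 kN → 368 kN.
Block shear: A_gv = 1575, A_nv = 962.5, A_nt = 187.5 mm²; R_n = min(0.6F_uA_nv, 0.6F_yA_gv) + U_bs·F_u·A_nt = 313.7 kN → 235 kN.
Block shear governs: 235 kN.

235 kN (block shear governs)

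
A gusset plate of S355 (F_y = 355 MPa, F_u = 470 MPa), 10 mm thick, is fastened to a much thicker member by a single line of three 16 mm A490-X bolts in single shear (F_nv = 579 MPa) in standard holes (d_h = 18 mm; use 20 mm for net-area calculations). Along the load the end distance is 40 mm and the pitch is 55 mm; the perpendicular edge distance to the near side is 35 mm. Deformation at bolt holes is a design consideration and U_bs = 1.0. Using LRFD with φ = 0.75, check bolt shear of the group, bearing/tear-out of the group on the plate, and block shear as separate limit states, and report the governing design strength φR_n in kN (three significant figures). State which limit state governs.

Bolt shear: A_b = π·16²/4 = 201.1 mm²; R_n = 579 × 201.1 × 3 × 1 / 1000 = 349.2 kN → 0.75 × 349.2 = 262 kN.
Bearing: edge l_c = 31, r_n = 174.8 kN; interior l_c = 37, r_n = 180.5 kN; R_n = 174.8 + 2·180.5 = 535.8 kN → 402 kN.
Block shear: A_gv = 1500, A_nv = 1000, A_nt = 250 mm²; R_n = min(0.6F_uA_nv, 0.6F_yA_gv) + U_bs·F_u·A_nt = 399.5 kN → 300 kN.
Bolt shear governs: 262 kN.

262 kN (bolt shear governs)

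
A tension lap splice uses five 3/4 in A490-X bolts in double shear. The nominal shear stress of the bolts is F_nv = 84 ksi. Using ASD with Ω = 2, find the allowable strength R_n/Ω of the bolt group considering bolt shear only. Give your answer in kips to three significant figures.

A_b = π × 0.75² / 4 = 0.4418 in².
R_n = F_nv · A_b · n · n_s = 84 × 0.4418 × 5 × 2 = 371.1 kips.
Allowable strength R_n/Ω = 371.1 / 2 = 186 kips.

186 kips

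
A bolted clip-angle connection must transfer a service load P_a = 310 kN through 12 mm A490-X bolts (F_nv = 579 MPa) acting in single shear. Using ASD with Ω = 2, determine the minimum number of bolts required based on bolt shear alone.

A_b = π·12²/4 = 113.1 mm².
Per-bolt allowable strength R_n/Ω = 579 × 113.1 × 1 / 1000 / 2 = 32.74 kN.
n ≥ 310 / 32.74 = 9.468 → use 10 bolts.

10 bolts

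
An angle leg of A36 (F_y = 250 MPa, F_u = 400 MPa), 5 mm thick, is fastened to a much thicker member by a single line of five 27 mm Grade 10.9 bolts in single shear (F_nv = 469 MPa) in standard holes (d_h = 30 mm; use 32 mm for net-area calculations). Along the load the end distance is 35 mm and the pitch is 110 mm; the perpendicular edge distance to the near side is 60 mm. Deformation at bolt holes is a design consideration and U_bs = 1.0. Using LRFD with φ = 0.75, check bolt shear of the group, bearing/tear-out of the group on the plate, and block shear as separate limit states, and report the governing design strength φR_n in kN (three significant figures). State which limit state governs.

333 kN (block shear governs)

Bolt shear: A_b = π·27²/4 = 572.6 mm²; R_n = 469 × 572.6 × 5 × 1 / 1000 = 1343 kN → 0.75 × 1343 = 1010 kN.
Bearing: edge l_c = 20, r_n = 48 kN; interior l_c = 80, r_n = 129.6 kN; R_n = 48 + 4·129.6 = 566.4 kN → 425 kN.
Block shear: A_gv = 2375, A_nv = 1655, A_nt = 220 mm²; R_n = min(0.6F_uA_nv, 0.6F_yA_gv) + U_bs·F_u·A_nt = 444.2 kN → 333 kN.
Block shear governs: 333 kN.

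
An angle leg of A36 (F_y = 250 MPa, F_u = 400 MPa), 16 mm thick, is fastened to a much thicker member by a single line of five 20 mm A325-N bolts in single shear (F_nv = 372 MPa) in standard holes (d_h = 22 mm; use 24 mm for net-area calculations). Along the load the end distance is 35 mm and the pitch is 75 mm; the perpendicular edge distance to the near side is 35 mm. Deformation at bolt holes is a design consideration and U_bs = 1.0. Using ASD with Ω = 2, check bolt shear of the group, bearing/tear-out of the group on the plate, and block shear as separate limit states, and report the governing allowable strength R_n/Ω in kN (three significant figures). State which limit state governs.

Bolt shear: A_b = π·20²/4 = 314.2 mm²; R_n = 372 × 314.2 × 5 × 1 / 1000 = 584.3 kN → 584.3 / 2 = 292 kN.
Bearing: edge l_c = 24, r_n = 184.3 kN; interior l_c = 53, r_n = 307.2 kN; R_n = 184.3 + 4·307.2 = 1413 kN → 707 kN.
Block shear: A_gv = 5360, A_nv = 3632, A_nt = 368 mm²; R_n = min(0.6F_uA_nv, 0.6F_yA_gv) + U_bs·F_u·A_nt = 951.2 kN → 476 kN.
Bolt shear governs: 292 kN.

292 kN (bolt shear governs)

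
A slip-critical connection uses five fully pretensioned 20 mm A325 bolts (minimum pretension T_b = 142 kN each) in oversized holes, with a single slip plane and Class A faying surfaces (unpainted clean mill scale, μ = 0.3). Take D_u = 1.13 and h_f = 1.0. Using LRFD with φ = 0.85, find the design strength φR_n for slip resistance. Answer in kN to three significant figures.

R_n = μ · D_u · h_f · T_b · n_s · n_b = 0.3 × 1.13 × 1.0 × 142 × 1 × 5 = 240.7 kN.
Design strength φR_n = 0.85 × 240.7 = 205 kN.

205 kN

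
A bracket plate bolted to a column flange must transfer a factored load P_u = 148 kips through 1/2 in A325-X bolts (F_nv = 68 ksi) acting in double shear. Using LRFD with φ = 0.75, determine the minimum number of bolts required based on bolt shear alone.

8 bolts

A_b = π·0.5²/4 = 0.1963 in².
Per-bolt design strength φR_n = 0.75 × 68 × 0.1963 × 2 = 20.03 kips.
n ≥ 148 / 20.03 = 7.39 → use 8 bolts.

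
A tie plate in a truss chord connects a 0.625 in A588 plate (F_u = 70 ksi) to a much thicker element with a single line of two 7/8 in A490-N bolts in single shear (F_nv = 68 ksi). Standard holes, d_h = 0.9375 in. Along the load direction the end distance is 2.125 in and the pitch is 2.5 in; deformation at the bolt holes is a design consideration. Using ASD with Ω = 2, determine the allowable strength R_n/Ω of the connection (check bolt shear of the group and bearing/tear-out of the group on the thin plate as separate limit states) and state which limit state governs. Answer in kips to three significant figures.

Bolt shear: A_b = π·0.875²/4 = 0.6013 in²; R_n = 68 × 0.6013 × 2 × 1 = 81.78 kips → 81.78 / 2 = 40.9 kips.
Bearing (1.2 l_c t F_u ≤ 2.4 d t F_u): upper limit = 2.4·0.875·0.625·70 = 91.88 kips.
  Edge l_c = 2.125 − 0.9375/2 = 1.656 → r_n = 86.95 kips; interior l_c = 2.5 − 0.9375 = 1.562 → r_n = 82.03 kips.
  R_n,bearing = 1·86.95 + 1·82.03 = 169 kips → 169 / 2 = 84.5 kips.
Bolt shear governs: 40.9 kips.

40.9 kips (bolt shear governs)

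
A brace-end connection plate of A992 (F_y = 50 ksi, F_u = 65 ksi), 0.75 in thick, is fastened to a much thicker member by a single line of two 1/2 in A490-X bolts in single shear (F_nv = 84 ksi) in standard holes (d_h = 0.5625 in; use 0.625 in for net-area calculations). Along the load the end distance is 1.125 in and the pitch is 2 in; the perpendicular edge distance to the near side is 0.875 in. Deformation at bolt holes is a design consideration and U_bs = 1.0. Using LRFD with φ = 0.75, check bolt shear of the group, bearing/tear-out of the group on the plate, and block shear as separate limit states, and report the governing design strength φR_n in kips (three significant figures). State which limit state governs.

Bolt shear: A_b = π·0.5²/4 = 0.1963 in²; R_n = 84 × 0.1963 × 2 × 1 = 32.99 kips → 0.75 × 32.99 = 24.7 kips.
Bearing: edge l_c = 0.8438, r_n = 49.36 kips; interior l_c = 1.438, r_n = 58.5 kips; R_n = 49.36 + 1·58.5 = 107.9 kips → 80.9 kips.
Block shear: A_gv = 2.344, A_nv = 1.641, A_nt = 0.4219 in²; R_n = min(0.6F_uA_nv, 0.6F_yA_gv) + U_bs·F_u·A_nt = 91.41 kips → 68.6 kips.
Bolt shear governs: 24.7 kips.

24.7 kips (bolt shear governs)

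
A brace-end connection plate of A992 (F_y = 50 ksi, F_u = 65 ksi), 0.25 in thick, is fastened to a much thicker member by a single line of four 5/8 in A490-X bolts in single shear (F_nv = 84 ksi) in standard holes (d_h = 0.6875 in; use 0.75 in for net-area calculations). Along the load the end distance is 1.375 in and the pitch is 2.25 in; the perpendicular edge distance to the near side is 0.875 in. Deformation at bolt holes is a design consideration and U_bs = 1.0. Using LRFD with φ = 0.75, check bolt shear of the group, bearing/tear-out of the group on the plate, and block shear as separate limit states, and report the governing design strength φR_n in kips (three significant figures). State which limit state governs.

Bolt shear: A_b = π·0.625²/4 = 0.3068 in²; R_n = 84 × 0.3068 × 4 × 1 = 103.1 kips → 0.75 × 103.1 = 77.3 kips.
Bearing: edge l_c = 1.031, r_n = 20.11 kips; interior l_c = 1.562, r_n = 24.38 kips; R_n = 20.11 + 3·24.38 = 93.23 kips → 69.9 kips.
Block shear: A_gv = 2.031, A_nv = 1.375, A_nt = 0.125 in²; R_n = min(0.6F_uA_nv, 0.6F_yA_gv) + U_bs·F_u·A_nt = 61.75 kips → 46.3 kips.
Block shear governs: 46.3 kips.

46.3 kips (block shear governs)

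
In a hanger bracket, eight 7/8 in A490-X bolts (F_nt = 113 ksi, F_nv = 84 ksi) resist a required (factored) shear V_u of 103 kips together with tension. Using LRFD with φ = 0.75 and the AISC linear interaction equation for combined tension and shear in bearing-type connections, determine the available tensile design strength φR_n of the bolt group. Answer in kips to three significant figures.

391 kips

A_b = π·0.875²/4 = 0.6013 in²; f_rv = 103 / (8 × 0.6013) = 21.41 ksi.
F'_nt = 1.3 F_nt − (F_nt / φF_nv) f_rv = 1.3·113 − (113/(0.75·84))·21.41 = 108.5 ksi, capped at F_nt → F'_nt = 108.5 ksi.
R_n = F'_nt · A_b · n = 108.5 × 0.6013 × 8 = 521.9 kips.
Design strength φR_n = 0.75 × 521.9 = 391 kips.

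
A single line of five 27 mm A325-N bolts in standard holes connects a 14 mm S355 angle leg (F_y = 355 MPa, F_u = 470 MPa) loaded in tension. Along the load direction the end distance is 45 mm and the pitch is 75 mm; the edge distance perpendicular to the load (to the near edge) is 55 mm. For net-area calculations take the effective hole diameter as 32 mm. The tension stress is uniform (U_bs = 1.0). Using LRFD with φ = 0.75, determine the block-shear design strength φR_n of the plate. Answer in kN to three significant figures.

788 kN

Shear plane L_v = 45 + 4·75 = 345 mm; A_gv = 345 × 14 = 4830 mm².
A_nv = (345 − 4.5·32) × 14 = 2814 mm².
A_nt = (55 − 0.5·32) × 14 = 546 mm².
0.6 F_u A_nv = 793.5 kN; 0.6 F_y A_gv = 1029 kN → shear rupture governs the shear term.
R_n = 793.5 + 1.0 × 470 × 546 / 1000 = 1050 kN.
Design strength φR_n = 0.75 × 1050 = 788 kN.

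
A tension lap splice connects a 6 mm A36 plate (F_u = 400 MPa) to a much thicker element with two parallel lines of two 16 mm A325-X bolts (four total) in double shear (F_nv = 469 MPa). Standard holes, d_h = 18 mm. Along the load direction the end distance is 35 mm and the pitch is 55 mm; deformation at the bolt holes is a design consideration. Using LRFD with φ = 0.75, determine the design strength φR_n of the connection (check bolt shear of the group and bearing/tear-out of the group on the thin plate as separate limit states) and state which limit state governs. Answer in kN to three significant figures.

251 kN (bearing governs)

Bolt shear: A_b = π·16²/4 = 201.1 mm²; R_n = 469 × 201.1 × 4 × 2 / 1000 = 754.4 kN → 0.75 × 754.4 = 566 kN.
Bearing (1.2 l_c t F_u ≤ 2.4 d t F_u): upper limit = 2.4·16·6·400 / 1000 = 92.16 kN.
  Edge l_c = 35 − 18/2 = 26 → r_n = 74.88 kN; interior l_c = 55 − 18 = 37 → r_n = 92.16 kN.
  R_n,bearing = 2·74.88 + 2·92.16 = 334.1 kN → 0.75 × 334.1 = 251 kN.
Bearing governs: 251 kN.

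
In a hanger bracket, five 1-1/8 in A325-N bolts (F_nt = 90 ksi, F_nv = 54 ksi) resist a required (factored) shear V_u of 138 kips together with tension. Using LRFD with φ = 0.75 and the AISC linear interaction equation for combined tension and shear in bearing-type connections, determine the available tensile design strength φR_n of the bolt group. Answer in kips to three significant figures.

A_b = π·1.125²/4 = 0.994 in²; f_rv = 138 / (5 × 0.994) = 27.77 ksi.
F'_nt = 1.3 F_nt − (F_nt / φF_nv) f_rv = 1.3·90 − (90/(0.75·54))·27.77 = 55.3 ksi, capped at F_nt → F'_nt = 55.3 ksi.
R_n = F'_nt · A_b · n = 55.3 × 0.994 × 5 = 274.8 kips.
Design strength φR_n = 0.75 × 274.8 = 206 kips.

206 kips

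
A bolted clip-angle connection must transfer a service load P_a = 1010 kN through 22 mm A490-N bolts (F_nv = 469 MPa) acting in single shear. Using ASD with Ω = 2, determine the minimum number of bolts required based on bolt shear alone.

A_b = π·22²/4 = 380.1 mm².
Per-bolt allowable strength R_n/Ω = 469 × 380.1 × 1 / 1000 / 2 = 89.14 kN.
n ≥ 1010 / 89.14 = 11.33 → use 12 bolts.

12 bolts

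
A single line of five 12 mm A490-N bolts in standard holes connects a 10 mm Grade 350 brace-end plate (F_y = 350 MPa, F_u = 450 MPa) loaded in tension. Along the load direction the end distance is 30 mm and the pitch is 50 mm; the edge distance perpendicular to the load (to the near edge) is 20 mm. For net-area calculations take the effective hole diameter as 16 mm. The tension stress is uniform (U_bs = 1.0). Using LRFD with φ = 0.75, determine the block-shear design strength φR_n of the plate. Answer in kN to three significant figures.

Shear plane L_v = 30 + 4·50 = 230 mm; A_gv = 230 × 10 = 2300 mm².
A_nv = (230 − 4.5·16) × 10 = 1580 mm².
A_nt = (20 − 0.5·16) × 10 = 120 mm².
0.6 F_u A_nv = 426.6 kN; 0.6 F_y A_gv = 483 kN → shear rupture governs the shear term.
R_n = 426.6 + 1.0 × 450 × 120 / 1000 = 480.6 kN.
Design strength φR_n = 0.75 × 480.6 = 360 kN.

360 kN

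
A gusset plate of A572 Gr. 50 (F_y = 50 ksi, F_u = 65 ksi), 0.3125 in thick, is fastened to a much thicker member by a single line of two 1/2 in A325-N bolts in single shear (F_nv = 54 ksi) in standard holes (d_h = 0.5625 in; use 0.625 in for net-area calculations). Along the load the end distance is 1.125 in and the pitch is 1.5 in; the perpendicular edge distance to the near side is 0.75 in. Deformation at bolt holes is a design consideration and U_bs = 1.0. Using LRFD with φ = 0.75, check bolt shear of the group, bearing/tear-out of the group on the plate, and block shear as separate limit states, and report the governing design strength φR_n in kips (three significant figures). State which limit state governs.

15.9 kips (bolt shear governs)

Bolt shear: A_b = π·0.5²/4 = 0.1963 in²; R_n = 54 × 0.1963 × 2 × 1 = 21.21 kips → 0.75 × 21.21 = 15.9 kips.
Bearing: edge l_c = 0.8438, r_n = 20.57 kips; interior l_c = 0.9375, r_n = 22.85 kips; R_n = 20.57 + 1·22.85 = 43.42 kips → 32.6 kips.
Block shear: A_gv = 0.8203, A_nv = 0.5273, A_nt = 0.1367 in²; R_n = min(0.6F_uA_nv, 0.6F_yA_gv) + U_bs·F_u·A_nt = 29.45 kips → 22.1 kips.
Bolt shear governs: 15.9 kips.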